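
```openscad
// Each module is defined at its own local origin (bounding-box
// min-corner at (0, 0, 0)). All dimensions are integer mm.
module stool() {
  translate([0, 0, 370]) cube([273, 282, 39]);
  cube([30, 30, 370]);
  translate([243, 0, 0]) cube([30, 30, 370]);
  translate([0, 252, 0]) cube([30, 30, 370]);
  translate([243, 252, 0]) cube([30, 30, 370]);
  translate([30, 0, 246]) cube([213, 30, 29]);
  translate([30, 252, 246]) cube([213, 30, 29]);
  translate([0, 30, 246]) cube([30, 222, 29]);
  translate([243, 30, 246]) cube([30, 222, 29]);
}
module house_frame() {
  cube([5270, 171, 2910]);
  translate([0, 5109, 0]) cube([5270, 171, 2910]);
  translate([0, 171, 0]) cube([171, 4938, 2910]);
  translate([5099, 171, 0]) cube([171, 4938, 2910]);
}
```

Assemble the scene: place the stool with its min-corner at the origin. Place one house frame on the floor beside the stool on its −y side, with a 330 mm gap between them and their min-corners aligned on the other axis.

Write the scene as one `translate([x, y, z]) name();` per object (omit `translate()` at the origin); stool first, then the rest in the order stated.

stool();
translate([0, -5610, 0]) house_frame();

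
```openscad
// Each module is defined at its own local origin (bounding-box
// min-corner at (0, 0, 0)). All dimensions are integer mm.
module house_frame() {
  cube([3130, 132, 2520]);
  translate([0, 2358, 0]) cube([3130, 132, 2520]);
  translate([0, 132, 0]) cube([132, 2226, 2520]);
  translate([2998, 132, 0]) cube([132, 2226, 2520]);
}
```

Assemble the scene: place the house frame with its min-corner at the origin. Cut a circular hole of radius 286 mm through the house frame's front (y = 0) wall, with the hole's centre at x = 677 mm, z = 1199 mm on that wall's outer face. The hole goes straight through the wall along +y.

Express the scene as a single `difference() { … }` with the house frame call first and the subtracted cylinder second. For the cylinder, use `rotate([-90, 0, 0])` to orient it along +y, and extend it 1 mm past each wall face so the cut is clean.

difference() {
  house_frame();
  translate([677, -1, 1199]) rotate([-90, 0, 0]) cylinder(h = 134, r = 286);
}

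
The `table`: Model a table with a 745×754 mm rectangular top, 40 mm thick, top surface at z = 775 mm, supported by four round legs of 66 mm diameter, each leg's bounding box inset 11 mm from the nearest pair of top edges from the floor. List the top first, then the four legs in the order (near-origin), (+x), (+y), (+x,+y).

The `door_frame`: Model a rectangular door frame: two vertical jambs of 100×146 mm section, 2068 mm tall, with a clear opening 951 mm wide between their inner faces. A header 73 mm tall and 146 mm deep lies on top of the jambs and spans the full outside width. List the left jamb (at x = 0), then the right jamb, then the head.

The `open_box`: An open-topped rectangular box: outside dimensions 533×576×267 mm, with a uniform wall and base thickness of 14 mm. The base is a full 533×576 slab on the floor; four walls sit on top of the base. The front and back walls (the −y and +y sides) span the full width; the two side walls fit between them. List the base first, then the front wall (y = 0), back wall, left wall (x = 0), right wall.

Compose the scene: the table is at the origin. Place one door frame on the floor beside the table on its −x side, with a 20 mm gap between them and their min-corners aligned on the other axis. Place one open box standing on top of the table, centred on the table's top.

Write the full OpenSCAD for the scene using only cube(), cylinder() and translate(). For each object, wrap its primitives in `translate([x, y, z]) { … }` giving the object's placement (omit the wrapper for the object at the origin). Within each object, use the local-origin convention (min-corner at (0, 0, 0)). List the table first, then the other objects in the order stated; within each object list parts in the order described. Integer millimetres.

translate([0, 0, 735]) cube([745, 754, 40]);
translate([44, 44, 0]) cylinder(h = 735, r = 33);
translate([701, 44, 0]) cylinder(h = 735, r = 33);
translate([44, 710, 0]) cylinder(h = 735, r = 33);
translate([701, 710, 0]) cylinder(h = 735, r = 33);
translate([-1171, 0, 0]) {
  cube([100, 146, 2068]);
  translate([1051, 0, 0]) cube([100, 146, 2068]);
  translate([0, 0, 2068]) cube([1151, 146, 73]);
}
translate([106, 89, 775]) {
  cube([533, 576, 14]);
  translate([0, 0, 14]) cube([533, 14, 253]);
  translate([0, 562, 14]) cube([533, 14, 253]);
  translate([0, 14, 14]) cube([14, 548, 253]);
  translate([519, 14, 14]) cube([14, 548, 253]);
}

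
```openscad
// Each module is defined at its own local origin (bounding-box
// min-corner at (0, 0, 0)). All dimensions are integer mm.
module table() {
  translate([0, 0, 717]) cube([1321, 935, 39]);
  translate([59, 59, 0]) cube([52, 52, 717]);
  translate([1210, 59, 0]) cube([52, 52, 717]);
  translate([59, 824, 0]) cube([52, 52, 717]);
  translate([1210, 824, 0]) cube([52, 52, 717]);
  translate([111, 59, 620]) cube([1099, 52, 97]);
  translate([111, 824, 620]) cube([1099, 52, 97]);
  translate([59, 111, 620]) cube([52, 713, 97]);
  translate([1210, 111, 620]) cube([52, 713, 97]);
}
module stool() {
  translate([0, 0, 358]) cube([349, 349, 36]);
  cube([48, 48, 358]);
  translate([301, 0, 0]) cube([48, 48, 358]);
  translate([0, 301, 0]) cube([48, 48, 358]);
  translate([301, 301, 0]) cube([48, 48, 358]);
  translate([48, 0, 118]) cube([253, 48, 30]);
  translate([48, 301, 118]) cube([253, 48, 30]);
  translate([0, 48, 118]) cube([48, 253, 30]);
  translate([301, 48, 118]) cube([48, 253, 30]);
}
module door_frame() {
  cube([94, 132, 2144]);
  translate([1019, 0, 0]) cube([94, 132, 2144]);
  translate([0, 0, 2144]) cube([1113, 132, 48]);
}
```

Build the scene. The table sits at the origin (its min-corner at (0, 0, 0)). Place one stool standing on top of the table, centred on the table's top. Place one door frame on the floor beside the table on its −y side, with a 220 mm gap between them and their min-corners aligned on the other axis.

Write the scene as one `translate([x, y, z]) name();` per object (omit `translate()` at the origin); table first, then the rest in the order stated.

table();
translate([486, 293, 756]) stool();
translate([0, -352, 0]) door_frame();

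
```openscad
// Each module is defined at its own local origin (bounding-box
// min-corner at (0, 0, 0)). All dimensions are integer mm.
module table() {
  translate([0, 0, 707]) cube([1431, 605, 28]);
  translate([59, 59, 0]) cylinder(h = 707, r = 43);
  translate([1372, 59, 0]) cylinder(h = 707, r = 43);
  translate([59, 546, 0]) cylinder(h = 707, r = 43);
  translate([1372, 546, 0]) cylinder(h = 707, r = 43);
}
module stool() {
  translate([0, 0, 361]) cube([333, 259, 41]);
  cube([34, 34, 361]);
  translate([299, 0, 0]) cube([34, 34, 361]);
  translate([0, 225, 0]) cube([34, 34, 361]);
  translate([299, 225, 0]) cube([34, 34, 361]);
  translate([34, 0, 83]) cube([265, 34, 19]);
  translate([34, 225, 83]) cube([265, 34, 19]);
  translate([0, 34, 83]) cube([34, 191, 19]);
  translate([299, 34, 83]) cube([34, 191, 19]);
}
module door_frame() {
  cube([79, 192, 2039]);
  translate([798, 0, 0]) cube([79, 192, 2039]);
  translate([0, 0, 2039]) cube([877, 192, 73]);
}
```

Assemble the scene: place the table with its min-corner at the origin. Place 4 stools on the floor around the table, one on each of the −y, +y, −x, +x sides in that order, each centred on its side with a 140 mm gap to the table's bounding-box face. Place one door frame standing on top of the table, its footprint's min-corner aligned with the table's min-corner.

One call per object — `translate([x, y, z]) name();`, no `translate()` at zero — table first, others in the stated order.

table();
translate([549, -399, 0]) stool();
translate([549, 745, 0]) stool();
translate([-473, 173, 0]) stool();
translate([1571, 173, 0]) stool();
translate([0, 0, 735]) door_frame();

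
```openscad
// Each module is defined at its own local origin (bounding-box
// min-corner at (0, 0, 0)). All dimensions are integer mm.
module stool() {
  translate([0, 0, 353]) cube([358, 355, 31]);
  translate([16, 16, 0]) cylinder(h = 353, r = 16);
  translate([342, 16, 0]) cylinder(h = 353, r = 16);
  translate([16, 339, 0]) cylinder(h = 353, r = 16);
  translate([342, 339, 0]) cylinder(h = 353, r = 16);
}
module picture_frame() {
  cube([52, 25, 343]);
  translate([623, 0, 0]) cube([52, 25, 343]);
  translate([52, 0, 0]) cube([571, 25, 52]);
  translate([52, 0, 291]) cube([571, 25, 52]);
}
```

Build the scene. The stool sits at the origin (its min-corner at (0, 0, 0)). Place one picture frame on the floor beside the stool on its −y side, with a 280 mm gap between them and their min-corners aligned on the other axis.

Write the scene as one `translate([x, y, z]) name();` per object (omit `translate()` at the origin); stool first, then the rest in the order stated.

stool();
translate([0, -305, 0]) picture_frame();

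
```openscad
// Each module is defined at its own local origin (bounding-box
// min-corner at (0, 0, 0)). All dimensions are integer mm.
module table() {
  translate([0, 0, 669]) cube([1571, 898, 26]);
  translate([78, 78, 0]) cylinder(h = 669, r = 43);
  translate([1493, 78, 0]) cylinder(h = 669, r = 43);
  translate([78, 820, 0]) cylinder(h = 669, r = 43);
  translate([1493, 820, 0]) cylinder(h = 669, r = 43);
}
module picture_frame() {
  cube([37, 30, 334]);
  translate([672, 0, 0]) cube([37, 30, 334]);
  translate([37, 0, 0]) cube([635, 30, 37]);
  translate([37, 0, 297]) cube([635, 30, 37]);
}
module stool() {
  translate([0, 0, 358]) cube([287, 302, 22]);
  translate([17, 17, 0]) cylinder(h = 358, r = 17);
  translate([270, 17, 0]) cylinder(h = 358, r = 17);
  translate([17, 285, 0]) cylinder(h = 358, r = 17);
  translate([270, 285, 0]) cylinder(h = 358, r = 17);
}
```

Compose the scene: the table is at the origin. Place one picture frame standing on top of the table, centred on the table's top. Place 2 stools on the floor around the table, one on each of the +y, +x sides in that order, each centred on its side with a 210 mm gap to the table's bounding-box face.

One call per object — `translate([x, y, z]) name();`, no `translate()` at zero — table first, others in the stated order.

table();
translate([431, 434, 695]) picture_frame();
translate([642, 1108, 0]) stool();
translate([1781, 298, 0]) stool();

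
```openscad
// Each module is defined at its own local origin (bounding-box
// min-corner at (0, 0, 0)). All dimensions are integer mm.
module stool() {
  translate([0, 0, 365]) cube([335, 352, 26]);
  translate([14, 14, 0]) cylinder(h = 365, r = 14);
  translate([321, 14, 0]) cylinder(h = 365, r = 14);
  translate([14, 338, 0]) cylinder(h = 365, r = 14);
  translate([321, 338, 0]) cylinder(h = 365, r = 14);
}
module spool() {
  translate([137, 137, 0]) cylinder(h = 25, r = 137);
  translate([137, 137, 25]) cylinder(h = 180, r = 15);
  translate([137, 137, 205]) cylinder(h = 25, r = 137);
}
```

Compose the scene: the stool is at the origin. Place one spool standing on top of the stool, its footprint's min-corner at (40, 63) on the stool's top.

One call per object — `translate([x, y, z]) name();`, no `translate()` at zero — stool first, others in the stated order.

stool();
translate([40, 63, 391]) spool();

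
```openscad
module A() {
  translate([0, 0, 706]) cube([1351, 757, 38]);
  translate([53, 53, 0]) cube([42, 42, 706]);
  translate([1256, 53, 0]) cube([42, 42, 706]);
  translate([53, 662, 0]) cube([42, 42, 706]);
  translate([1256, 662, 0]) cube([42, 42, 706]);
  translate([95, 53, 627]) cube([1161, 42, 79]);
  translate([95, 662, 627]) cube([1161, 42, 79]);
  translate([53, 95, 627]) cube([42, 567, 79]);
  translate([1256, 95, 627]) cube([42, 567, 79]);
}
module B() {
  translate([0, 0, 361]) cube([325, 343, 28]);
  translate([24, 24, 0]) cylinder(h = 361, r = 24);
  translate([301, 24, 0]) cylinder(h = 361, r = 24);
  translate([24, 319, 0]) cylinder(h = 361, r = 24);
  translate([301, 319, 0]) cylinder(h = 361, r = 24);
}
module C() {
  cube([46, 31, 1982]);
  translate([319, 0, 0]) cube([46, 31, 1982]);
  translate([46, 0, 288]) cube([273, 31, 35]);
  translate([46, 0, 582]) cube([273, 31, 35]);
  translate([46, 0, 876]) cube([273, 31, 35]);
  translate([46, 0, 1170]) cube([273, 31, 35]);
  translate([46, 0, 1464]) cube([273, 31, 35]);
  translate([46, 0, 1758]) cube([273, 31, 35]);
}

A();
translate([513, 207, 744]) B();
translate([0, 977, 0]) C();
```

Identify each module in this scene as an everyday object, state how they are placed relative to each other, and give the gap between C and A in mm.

A is a table. B is a stool. C is a ladder. The stool is on top of the table, centred. The ladder is on the floor beside the table on its +y side. The gap between the ladder and the table is 220 mm.

The ladder's nearest face is 220 mm from the table's +y face.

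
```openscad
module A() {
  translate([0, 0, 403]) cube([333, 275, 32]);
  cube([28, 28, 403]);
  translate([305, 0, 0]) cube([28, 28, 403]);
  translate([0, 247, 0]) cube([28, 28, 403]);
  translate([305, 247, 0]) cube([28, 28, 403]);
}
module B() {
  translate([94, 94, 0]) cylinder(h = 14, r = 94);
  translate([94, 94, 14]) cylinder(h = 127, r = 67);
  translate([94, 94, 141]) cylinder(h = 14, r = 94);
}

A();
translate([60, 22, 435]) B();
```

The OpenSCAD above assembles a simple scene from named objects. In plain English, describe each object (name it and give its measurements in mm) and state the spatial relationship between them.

A is a simple wooden stool: a rectangular seat 333 mm (x) by 275 mm (y), 32 mm thick, top face at z = 435 mm, on four square legs, each 28×28 mm in cross-section. The legs rest on z = 0, each flush with a corner of the seat.

B is a spool: two coaxial disc flanges of radius 94 mm and thickness 14 mm, joined by a core cylinder of radius 67 mm and height 127 mm. The lower flange rests on z = 0 and the three cylinders share a vertical axis.

The spool is on top of the stool.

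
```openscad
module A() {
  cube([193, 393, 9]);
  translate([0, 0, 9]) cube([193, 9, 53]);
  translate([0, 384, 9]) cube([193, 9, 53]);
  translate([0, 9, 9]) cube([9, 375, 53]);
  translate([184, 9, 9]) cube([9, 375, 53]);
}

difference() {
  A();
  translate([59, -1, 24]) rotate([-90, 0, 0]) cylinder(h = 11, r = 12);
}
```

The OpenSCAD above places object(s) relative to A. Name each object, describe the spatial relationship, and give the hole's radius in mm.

The subtracted cylinder has r = 12 mm.

A is an open box. The open box has a circular hole through its front wall. The hole's radius is 12 mm.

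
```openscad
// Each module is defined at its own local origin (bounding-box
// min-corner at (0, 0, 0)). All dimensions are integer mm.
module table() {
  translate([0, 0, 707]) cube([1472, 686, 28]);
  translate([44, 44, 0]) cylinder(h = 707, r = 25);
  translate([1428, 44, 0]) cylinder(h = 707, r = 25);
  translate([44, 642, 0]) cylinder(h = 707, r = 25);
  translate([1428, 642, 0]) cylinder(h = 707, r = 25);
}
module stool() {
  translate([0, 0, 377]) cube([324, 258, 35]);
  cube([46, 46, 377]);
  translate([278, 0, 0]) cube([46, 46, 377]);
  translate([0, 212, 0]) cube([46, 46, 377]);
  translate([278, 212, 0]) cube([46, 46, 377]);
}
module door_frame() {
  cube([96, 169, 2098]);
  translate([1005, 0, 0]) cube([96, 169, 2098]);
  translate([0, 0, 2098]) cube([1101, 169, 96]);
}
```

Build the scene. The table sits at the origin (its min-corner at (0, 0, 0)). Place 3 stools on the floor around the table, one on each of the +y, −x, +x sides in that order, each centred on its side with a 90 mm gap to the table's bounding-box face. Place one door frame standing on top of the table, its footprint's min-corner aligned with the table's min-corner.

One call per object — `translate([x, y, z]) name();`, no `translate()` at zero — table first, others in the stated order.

table();
translate([574, 776, 0]) stool();
translate([-414, 214, 0]) stool();
translate([1562, 214, 0]) stool();
translate([0, 0, 735]) door_frame();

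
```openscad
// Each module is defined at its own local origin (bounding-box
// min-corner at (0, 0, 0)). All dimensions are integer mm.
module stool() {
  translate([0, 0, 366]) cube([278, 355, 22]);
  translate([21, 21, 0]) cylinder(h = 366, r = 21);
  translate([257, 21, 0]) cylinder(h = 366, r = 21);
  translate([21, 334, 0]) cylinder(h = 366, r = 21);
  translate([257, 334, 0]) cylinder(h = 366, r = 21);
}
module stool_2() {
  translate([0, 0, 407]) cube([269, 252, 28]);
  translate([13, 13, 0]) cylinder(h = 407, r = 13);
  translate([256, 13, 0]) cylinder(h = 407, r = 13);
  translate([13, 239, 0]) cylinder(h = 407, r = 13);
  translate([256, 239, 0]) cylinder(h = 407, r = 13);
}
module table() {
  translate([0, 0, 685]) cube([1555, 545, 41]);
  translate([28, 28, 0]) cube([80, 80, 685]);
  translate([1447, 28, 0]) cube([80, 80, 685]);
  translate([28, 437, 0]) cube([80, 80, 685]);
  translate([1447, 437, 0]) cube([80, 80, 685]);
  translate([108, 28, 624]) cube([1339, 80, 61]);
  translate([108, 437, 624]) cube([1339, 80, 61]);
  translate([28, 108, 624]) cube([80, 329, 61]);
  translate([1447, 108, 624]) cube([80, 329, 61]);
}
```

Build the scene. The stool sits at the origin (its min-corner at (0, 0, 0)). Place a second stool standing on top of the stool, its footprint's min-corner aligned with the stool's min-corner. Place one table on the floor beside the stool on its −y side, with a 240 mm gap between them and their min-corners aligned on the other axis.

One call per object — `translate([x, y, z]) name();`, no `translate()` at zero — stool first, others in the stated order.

stool();
translate([0, 0, 388]) stool_2();
translate([0, -785, 0]) table();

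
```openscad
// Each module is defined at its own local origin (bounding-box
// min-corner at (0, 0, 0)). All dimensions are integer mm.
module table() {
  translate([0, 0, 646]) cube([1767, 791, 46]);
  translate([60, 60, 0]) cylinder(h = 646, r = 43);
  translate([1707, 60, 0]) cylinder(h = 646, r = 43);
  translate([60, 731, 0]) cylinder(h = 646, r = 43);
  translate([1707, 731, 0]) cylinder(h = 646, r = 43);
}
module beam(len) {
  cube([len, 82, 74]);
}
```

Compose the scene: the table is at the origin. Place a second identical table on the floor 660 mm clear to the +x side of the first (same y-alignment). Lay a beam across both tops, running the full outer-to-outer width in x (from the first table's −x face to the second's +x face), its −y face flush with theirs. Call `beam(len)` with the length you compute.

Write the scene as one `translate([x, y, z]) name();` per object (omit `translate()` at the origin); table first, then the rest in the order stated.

table();
translate([2427, 0, 0]) table();
translate([0, 0, 692]) beam(4194);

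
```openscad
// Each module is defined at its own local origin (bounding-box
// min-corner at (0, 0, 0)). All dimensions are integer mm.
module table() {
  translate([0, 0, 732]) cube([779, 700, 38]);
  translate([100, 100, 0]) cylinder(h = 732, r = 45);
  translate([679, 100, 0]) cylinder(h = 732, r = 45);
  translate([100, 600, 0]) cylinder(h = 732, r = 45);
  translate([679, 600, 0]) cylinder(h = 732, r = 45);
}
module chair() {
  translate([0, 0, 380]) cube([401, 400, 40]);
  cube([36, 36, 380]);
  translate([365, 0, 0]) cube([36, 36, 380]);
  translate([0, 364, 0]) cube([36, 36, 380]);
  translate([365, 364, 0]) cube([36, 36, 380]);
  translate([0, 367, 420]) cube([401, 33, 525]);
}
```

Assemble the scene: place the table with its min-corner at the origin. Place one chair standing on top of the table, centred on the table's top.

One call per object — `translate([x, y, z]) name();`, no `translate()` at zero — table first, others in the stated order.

table();
translate([189, 150, 770]) chair();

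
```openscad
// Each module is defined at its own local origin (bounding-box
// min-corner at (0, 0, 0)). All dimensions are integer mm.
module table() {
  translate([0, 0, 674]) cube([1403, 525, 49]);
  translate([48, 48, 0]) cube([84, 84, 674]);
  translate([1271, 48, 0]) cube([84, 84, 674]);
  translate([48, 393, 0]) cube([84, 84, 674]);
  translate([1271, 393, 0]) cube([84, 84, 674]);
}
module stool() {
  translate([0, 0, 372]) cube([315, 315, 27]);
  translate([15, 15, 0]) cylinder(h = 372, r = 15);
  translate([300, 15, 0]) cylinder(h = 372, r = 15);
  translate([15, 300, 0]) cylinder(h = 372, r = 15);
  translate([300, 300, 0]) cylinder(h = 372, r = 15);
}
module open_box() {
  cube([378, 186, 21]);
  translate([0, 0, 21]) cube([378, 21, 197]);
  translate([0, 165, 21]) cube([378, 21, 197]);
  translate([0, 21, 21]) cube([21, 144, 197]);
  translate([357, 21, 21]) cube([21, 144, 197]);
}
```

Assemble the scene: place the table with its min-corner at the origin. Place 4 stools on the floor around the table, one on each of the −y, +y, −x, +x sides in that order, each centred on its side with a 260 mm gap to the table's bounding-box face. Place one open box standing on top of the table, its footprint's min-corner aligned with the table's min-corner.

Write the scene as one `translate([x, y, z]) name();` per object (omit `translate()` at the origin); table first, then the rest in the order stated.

table();
translate([544, -575, 0]) stool();
translate([544, 785, 0]) stool();
translate([-575, 105, 0]) stool();
translate([1663, 105, 0]) stool();
translate([0, 0, 723]) open_box();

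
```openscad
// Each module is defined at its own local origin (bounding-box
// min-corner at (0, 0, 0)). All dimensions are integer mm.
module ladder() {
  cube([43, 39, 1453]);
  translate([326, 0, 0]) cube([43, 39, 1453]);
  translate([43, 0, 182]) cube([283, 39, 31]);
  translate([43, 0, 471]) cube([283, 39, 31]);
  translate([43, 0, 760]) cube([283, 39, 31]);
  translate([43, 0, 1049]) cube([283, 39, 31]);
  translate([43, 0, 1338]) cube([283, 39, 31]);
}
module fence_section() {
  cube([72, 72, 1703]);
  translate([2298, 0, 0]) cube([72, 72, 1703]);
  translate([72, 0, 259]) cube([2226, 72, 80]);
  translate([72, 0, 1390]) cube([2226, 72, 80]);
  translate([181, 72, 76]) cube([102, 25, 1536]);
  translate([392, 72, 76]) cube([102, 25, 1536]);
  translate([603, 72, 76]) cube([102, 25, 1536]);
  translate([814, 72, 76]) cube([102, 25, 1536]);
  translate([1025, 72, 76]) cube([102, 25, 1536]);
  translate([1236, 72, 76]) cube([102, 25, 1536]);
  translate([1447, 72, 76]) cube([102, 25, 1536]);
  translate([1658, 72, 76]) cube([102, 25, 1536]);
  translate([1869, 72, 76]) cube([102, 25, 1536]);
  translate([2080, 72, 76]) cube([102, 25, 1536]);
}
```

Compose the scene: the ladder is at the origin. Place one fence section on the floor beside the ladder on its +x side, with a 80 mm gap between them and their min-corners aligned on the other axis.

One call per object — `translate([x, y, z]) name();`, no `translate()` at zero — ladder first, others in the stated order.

ladder();
translate([449, 0, 0]) fence_section();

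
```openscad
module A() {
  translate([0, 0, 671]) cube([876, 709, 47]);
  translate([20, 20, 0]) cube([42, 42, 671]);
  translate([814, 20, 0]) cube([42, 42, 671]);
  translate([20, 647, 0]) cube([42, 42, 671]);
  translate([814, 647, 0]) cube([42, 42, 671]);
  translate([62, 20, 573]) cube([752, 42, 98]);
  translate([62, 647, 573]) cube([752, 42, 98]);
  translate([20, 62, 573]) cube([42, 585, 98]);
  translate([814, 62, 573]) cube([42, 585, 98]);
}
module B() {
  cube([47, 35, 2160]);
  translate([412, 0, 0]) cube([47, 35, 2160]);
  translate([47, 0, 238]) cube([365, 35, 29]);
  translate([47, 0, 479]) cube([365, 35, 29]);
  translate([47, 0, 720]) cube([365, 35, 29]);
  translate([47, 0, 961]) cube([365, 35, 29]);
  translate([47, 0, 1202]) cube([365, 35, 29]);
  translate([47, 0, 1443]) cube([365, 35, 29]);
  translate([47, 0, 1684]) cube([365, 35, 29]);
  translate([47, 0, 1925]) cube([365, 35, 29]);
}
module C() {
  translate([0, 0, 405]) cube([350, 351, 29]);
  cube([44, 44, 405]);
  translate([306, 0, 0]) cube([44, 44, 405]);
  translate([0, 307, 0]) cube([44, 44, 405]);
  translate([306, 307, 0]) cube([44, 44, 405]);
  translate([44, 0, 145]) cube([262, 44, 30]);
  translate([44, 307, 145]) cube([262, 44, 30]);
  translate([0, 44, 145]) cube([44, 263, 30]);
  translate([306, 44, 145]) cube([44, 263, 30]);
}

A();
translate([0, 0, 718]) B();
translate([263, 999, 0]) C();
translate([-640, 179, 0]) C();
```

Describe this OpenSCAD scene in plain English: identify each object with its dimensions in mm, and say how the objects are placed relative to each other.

A is a table with a 876×709 mm rectangular top, 47 mm thick, top surface at z = 718 mm, supported by four 42×42 mm square legs, each inset 20 mm from the nearest pair of top edges, running from the floor. Four apron rails, 42 mm thick and 98 mm tall, run between adjacent legs with their top edges flush with the underside of the top and their outer faces flush with the legs' outer faces.

B is a straight ladder. Two 47×35 mm vertical rails, 2160 mm tall, stand 459 mm apart (outside-to-outside) with their front faces coplanar on the −y side. 8 rungs, each 35 mm deep and 29 mm tall, span between the inner faces of the rails, front faces flush with the rails. The lowest rung's underside is at z = 238 mm and rungs are spaced 241 mm apart (underside to underside).

C is a simple wooden stool: a rectangular seat 350 mm (x) by 351 mm (y), 29 mm thick, top face at z = 434 mm, on four square legs, each 44×44 mm in cross-section. The legs rest on z = 0, each flush with a corner of the seat. Four stretchers, 44 mm wide and 30 mm tall, connect adjacent legs with their undersides at z = 145 mm, each running between the inner faces of the legs it joins and aligned with the legs' outer faces on the other axis.

The ladder is on top of the table. Two stools sit around the table at the +y, −x sides.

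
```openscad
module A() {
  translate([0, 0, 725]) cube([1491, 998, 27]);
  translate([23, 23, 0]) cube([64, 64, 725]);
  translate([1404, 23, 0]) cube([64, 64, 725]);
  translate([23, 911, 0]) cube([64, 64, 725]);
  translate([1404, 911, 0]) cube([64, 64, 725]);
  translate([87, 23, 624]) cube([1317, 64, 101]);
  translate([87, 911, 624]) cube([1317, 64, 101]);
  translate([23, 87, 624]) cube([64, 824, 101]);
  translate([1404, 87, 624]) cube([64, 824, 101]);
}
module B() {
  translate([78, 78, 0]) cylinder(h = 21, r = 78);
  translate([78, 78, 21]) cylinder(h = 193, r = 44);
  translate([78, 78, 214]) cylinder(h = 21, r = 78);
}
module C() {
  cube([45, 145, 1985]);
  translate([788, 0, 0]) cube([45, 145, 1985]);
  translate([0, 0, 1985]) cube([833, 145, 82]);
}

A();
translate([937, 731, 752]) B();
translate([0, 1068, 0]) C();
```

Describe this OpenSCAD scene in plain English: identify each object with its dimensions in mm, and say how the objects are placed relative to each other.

A is a table with a 1491×998 mm rectangular top, 27 mm thick, top surface at z = 752 mm, supported by four 64×64 mm square legs, each inset 23 mm from the nearest pair of top edges, running from the floor. Four apron rails, 64 mm thick and 101 mm tall, run between adjacent legs with their top edges flush with the underside of the top and their outer faces flush with the legs' outer faces.

B is a spool: two coaxial disc flanges of radius 78 mm and thickness 21 mm, joined by a core cylinder of radius 44 mm and height 193 mm. The lower flange rests on z = 0 and the three cylinders share a vertical axis.

C is a door frame. The clear opening is 743 mm wide and 1985 mm high. Two 45 mm wide jambs, 145 mm deep, stand either side of the opening from the floor to the top of the opening. A 82 mm thick head sits across the top of both jambs, spanning the full outside width of the frame.

The spool is on top of the table. The door frame is on the floor beside the table on its +y side.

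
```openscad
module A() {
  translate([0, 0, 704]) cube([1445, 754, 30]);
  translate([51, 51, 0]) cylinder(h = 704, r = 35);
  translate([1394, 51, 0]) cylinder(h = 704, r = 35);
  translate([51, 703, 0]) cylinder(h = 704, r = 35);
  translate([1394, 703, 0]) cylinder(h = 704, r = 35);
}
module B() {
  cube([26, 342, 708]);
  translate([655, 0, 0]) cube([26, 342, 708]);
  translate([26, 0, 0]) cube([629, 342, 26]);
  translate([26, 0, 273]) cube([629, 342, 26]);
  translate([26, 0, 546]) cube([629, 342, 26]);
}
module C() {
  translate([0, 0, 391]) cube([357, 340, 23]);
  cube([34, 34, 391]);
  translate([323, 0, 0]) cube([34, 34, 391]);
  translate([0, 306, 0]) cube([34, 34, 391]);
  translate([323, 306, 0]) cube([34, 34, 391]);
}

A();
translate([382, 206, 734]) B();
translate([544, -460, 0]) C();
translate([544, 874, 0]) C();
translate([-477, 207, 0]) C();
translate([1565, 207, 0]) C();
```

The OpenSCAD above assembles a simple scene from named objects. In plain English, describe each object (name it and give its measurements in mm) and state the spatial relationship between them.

A is a rectangular dining table. The top is 1445×754×30 mm with its upper surface at z = 734 mm. It stands on four round legs of 70 mm diameter, each leg's bounding box inset 16 mm from the nearest pair of top edges, running from the floor to the underside of the top.

B is an open bookshelf. Two side panels, each 26 mm thick, 342 mm deep and 708 mm tall, stand 681 mm apart (outside-to-outside). Between them sit 3 shelves, each 26 mm thick and 342 mm deep, spanning the full gap between the sides. The bottom shelf rests on the floor (its underside at z = 0) and the clear gap between one shelf's top and the next shelf's underside is 247 mm.

C is a four-legged stool. The seat is 357×340 mm, 23 mm thick, top at z = 414 mm. It stands on four square legs, each 34×34 mm in cross-section, from z = 0 to the seat underside, each flush with a corner of the seat.

The bookshelf is on top of the table, centred. Four stools sit around the table at the −y, +y, −x, +x sides.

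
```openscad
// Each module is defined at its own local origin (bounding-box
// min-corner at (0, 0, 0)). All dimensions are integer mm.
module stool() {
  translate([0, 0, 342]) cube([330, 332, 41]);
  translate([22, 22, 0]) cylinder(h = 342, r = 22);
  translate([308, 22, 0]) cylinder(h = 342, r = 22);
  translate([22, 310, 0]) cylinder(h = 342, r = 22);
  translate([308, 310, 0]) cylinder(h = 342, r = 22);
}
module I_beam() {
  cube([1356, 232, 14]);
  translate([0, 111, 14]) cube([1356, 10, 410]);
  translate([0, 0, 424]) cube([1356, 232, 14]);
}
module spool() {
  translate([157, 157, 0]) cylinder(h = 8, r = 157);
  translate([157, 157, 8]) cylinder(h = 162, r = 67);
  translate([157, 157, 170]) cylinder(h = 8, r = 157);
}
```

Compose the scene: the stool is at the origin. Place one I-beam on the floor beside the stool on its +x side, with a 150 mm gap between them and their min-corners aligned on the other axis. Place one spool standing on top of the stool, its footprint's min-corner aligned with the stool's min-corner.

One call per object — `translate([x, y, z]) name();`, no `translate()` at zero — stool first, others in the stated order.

stool();
translate([480, 0, 0]) I_beam();
translate([0, 0, 383]) spool();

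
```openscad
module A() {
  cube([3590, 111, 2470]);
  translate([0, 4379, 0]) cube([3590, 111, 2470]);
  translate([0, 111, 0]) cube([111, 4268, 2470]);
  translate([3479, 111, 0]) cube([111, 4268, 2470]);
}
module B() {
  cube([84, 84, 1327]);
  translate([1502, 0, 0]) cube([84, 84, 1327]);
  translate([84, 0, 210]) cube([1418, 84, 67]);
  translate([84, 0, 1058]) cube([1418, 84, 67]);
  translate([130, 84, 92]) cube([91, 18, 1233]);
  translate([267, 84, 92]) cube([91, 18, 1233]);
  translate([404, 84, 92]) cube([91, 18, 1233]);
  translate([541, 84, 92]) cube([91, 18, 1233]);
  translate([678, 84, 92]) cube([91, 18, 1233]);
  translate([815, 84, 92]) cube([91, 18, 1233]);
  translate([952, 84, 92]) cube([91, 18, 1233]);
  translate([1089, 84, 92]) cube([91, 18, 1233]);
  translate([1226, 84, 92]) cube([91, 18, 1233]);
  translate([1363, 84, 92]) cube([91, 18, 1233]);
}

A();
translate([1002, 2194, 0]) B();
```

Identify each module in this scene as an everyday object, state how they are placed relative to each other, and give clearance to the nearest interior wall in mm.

Clearances: x = 891, y = 2083; minimum 891 mm.

A is a house frame. B is a fence section. The fence section sits inside the house frame, centred. The clearance to the nearest interior wall is 891 mm.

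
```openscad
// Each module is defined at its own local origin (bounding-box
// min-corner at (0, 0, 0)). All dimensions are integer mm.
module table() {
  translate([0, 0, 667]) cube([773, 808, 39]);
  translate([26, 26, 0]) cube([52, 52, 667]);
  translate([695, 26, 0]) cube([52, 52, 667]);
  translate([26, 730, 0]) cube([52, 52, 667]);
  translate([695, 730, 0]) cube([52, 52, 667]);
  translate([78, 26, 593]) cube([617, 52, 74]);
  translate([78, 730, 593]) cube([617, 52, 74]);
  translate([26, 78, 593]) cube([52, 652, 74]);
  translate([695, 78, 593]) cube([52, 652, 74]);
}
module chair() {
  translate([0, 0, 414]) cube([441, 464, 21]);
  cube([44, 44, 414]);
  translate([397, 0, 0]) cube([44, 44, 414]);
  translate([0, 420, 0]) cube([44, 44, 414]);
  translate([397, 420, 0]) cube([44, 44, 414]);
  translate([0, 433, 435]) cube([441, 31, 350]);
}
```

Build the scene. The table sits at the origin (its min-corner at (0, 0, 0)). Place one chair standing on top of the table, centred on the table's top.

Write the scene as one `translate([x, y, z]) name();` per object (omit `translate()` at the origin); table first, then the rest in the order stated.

table();
translate([166, 172, 706]) chair();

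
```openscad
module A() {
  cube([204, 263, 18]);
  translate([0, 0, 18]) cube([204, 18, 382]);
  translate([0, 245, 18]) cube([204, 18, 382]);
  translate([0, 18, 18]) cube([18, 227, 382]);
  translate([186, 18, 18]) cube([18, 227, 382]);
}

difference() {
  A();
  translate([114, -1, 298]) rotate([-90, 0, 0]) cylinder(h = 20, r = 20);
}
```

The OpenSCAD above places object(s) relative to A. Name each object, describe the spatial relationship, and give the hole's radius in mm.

A is an open box. The open box has a circular hole through its front wall. The hole's radius is 20 mm.

The subtracted cylinder has r = 20 mm.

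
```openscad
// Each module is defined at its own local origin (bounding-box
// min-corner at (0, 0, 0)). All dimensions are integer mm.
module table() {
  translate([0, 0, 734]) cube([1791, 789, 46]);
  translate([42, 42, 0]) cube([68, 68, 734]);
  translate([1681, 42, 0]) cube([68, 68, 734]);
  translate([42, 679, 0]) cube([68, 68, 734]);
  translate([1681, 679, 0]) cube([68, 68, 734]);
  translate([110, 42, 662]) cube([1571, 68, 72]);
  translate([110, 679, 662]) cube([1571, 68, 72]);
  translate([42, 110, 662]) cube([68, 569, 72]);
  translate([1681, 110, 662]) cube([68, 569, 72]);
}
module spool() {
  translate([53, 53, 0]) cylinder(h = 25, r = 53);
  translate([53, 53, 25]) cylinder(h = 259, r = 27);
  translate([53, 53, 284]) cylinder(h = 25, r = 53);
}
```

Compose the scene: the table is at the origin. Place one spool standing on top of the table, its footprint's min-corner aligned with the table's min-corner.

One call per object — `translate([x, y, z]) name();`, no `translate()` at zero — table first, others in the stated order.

table();
translate([0, 0, 780]) spool();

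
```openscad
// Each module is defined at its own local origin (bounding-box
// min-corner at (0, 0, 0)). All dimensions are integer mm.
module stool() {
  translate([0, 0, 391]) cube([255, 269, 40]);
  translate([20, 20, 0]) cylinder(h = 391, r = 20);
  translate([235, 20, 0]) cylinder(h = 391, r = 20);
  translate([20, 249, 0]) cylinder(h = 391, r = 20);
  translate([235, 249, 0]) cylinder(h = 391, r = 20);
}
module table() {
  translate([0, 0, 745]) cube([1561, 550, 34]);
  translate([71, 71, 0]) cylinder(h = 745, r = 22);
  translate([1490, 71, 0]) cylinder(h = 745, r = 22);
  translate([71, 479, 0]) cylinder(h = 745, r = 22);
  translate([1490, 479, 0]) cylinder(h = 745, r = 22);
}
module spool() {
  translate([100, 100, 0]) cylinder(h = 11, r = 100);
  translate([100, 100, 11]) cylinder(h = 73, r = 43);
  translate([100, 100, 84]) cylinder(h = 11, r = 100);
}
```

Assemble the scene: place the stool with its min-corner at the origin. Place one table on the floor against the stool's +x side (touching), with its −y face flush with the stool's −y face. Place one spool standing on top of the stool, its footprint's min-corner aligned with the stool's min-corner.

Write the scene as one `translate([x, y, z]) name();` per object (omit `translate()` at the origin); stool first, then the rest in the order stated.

stool();
translate([255, 0, 0]) table();
translate([0, 0, 431]) spool();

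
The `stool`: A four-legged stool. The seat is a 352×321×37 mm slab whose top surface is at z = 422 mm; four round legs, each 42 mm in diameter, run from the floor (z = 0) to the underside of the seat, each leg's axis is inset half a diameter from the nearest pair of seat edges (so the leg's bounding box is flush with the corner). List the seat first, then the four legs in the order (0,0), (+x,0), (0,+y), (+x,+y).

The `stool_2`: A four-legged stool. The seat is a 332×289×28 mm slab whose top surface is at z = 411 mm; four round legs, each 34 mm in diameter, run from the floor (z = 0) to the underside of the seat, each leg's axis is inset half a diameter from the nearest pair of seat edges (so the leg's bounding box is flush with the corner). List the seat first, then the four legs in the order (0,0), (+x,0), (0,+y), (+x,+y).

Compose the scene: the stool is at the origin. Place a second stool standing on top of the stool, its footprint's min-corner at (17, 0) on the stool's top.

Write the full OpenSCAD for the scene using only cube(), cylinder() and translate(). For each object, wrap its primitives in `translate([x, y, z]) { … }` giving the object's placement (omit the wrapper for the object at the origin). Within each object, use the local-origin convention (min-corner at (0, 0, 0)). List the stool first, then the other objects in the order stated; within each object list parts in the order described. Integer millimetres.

translate([0, 0, 385]) cube([352, 321, 37]);
translate([21, 21, 0]) cylinder(h = 385, r = 21);
translate([331, 21, 0]) cylinder(h = 385, r = 21);
translate([21, 300, 0]) cylinder(h = 385, r = 21);
translate([331, 300, 0]) cylinder(h = 385, r = 21);
translate([17, 0, 422]) {
  translate([0, 0, 383]) cube([332, 289, 28]);
  translate([17, 17, 0]) cylinder(h = 383, r = 17);
  translate([315, 17, 0]) cylinder(h = 383, r = 17);
  translate([17, 272, 0]) cylinder(h = 383, r = 17);
  translate([315, 272, 0]) cylinder(h = 383, r = 17);
}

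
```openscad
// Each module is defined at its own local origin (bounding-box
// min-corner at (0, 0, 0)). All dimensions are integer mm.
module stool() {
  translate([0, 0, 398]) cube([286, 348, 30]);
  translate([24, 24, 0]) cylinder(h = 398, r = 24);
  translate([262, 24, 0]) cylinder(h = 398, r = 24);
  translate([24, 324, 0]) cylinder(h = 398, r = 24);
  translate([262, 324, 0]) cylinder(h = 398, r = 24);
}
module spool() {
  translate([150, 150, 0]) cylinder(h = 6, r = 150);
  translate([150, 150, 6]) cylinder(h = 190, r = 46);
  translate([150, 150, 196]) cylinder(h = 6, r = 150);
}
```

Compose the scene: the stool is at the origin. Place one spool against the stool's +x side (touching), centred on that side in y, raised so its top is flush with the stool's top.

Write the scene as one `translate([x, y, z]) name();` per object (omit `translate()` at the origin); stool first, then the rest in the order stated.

stool();
translate([286, 24, 226]) spool();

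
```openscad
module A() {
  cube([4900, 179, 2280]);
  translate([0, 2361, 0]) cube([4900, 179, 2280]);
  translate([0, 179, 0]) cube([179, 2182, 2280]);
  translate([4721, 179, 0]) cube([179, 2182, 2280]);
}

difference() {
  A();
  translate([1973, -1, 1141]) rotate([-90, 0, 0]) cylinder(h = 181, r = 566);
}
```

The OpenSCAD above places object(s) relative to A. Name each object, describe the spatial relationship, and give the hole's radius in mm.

A is a house frame. The house frame has a circular hole through its front wall. The hole's radius is 566 mm.

The subtracted cylinder has r = 566 mm.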